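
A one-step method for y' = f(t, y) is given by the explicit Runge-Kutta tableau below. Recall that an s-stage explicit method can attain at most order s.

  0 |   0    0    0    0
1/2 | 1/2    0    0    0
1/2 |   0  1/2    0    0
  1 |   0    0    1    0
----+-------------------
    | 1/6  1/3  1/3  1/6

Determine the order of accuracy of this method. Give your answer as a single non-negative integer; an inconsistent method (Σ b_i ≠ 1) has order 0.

b = (1/6, 1/3, 1/3, 1/6)
c = (0, 1/2, 1/2, 1)
Ac = (0, 0, 1/4, 1/2)
Σ b_i: 1/6·1 + 1/3·1 + 1/3·1 + 1/6·1 = 1 ✓
b·c: 1/3·1/2 + 1/3·1/2 + 1/6·1 = 1/2 ✓
b·c²: 1/3·1/4 + 1/3·1/4 + 1/6·1 = 1/3 ✓
b·Ac: 1/3·1/4 + 1/6·1/2 = 1/6 ✓
b·c³: 1/3·1/8 + 1/3·1/8 + 1/6·1 = 1/4 ✓
b·(c∘Ac): 1/3·1/8 + 1/6·1/2 = 1/8 ✓
b·Ac²: 1/3·1/8 + 1/6·1/4 = 1/12 ✓
b·A²c: 1/6·1/4 = 1/24 ✓; 4 stages ⇒ order 4.

4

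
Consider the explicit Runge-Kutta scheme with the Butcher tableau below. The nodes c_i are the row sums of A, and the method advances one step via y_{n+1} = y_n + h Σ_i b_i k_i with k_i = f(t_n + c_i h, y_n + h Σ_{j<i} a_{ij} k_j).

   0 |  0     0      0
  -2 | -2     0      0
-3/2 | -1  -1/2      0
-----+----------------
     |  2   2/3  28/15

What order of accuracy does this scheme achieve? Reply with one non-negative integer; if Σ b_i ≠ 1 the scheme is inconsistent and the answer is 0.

0

b = (2, 2/3, 28/15)
c = (0, -2, -3/2)
Ac = (0, 0, 1)
Σ b_i: 2·1 + 2/3·1 + 28/15·1 = 68/15 ≠ 1 ⇒ order 0.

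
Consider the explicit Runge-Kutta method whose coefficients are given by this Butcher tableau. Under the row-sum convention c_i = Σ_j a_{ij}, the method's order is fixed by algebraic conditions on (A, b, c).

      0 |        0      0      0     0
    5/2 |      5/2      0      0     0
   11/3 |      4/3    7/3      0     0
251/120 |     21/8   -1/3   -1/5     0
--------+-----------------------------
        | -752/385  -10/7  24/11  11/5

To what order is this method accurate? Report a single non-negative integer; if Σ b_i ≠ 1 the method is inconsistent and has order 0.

1

b = (-752/385, -10/7, 24/11, 11/5)
c = (0, 5/2, 11/3, 251/120)
Ac = (0, 0, 35/6, -47/30)
Σ b_i: (-752/385)·1 + (-10/7)·1 + 24/11·1 + 11/5·1 = 1 ✓
b·c: (-10/7)·5/2 + 24/11·11/3 + 11/5·251/120 = 37927/4200 ≠ 1/2 ⇒ order 1.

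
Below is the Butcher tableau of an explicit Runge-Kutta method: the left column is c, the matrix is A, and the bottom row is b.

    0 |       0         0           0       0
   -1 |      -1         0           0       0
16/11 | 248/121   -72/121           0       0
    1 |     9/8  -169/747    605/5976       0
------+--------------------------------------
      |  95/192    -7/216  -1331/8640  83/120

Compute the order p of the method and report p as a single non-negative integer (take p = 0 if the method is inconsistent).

b = (95/192, -7/216, -1331/8640, 83/120)
c = (0, -1, 16/11, 1)
Ac = (0, 0, 72/121, 31/83)
Σ b_i: 95/192·1 + (-7/216)·1 + (-1331/8640)·1 + 83/120·1 = 1 ✓
b·c: (-7/216)·(-1) + (-1331/8640)·16/11 + 83/120·1 = 1/2 ✓
b·c²: (-7/216)·1 + (-1331/8640)·256/121 + 83/120·1 = 1/3 ✓
b·Ac: (-1331/8640)·72/121 + 83/120·31/83 = 1/6 ✓
b·c³: (-7/216)·(-1) + (-1331/8640)·4096/1331 + 83/120·1 = 1/4 ✓
b·(c∘Ac): (-1331/8640)·1152/1331 + 83/120·31/83 = 1/8 ✓
b·Ac²: (-1331/8640)·(-72/121) + 83/120·(-1/83) = 1/12 ✓
b·A²c: 83/120·5/83 = 1/24 ✓; 4 stages ⇒ order 4.

4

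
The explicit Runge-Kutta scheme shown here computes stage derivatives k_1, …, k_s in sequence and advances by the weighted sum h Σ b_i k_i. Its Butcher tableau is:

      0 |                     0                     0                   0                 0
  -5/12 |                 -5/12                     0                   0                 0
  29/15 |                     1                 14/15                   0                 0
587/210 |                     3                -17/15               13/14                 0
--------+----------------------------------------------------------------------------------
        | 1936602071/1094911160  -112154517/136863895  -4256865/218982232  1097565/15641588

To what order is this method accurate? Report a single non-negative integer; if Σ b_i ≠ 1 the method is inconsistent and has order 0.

3

b = (1936602071/1094911160, -112154517/136863895, -4256865/218982232, 1097565/15641588)
c = (0, -5/12, 29/15, 587/210)
Ac = (0, 0, -7/18, 2857/1260)
Σ b_i: 1936602071/1094911160·1 + (-112154517/136863895)·1 + (-4256865/218982232)·1 + 1097565/15641588·1 = 1 ✓
b·c: (-112154517/136863895)·(-5/12) + (-4256865/218982232)·29/15 + 1097565/15641588·587/210 = 1/2 ✓
b·c²: (-112154517/136863895)·25/144 + (-4256865/218982232)·841/225 + 1097565/15641588·344569/44100 = 1/3 ✓
b·Ac: (-4256865/218982232)·(-7/18) + 1097565/15641588·2857/1260 = 1/6 ✓
b·c³: (-112154517/136863895)·(-125/1728) + (-4256865/218982232)·24389/3375 + 1097565/15641588·202262003/9261000 = 4004450898199/2759176123200 ≠ 1/4 ⇒ order 3.
b·(c∘Ac): (-4256865/218982232)·(-203/270) + 1097565/15641588·1677059/264600 = 18106393457/39416801760 ≠ 1/8
b·Ac²: (-4256865/218982232)·35/216 + 1097565/15641588·247517/75600 = 1275910663/5630971680 ≠ 1/12
b·A²c: 1097565/15641588·(-13/36) = -4756115/187699056 ≠ 1/24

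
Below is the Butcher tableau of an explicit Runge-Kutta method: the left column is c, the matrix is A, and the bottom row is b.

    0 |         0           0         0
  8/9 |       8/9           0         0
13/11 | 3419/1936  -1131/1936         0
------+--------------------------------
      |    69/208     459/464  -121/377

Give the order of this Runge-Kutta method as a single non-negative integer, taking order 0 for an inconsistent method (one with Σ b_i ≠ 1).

b = (69/208, 459/464, -121/377)
c = (0, 8/9, 13/11)
Ac = (0, 0, -377/726)
Σ b_i: 69/208·1 + 459/464·1 + (-121/377)·1 = 1 ✓
b·c: 459/464·8/9 + (-121/377)·13/11 = 1/2 ✓
b·c²: 459/464·64/81 + (-121/377)·169/121 = 1/3 ✓
b·Ac: (-121/377)·(-377/726) = 1/6 ✓; 3 stages ⇒ order 3.

3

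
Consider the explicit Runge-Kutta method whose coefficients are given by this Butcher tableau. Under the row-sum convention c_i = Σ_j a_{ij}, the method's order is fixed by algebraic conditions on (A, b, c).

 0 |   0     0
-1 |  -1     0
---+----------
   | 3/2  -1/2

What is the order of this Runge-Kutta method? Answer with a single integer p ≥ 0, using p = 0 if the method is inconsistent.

b = (3/2, -1/2)
c = (0, -1)
Σ b_i: 3/2·1 + (-1/2)·1 = 1 ✓
b·c: (-1/2)·(-1) = 1/2 ✓; 2 stages ⇒ order 2.

2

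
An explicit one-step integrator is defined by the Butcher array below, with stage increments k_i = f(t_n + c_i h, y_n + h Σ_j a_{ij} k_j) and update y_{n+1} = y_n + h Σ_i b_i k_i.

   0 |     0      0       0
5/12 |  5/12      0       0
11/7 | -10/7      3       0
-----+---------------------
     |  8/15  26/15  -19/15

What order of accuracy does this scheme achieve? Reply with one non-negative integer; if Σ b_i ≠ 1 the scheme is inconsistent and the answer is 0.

b = (8/15, 26/15, -19/15)
c = (0, 5/12, 11/7)
Ac = (0, 0, 5/4)
Σ b_i: 8/15·1 + 26/15·1 + (-19/15)·1 = 1 ✓
b·c: 26/15·5/12 + (-19/15)·11/7 = -799/630 ≠ 1/2 ⇒ order 1.

1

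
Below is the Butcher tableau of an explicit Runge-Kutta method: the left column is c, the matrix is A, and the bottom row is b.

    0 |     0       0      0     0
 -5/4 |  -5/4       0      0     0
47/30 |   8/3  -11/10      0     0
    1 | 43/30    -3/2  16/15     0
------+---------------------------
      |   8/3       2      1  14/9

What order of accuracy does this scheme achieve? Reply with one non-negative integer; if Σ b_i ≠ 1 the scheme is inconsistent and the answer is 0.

0

b = (8/3, 2, 1, 14/9)
c = (0, -5/4, 47/30, 1)
Ac = (0, 0, 11/8, 6383/1800)
Σ b_i: 8/3·1 + 2·1 + 1·1 + 14/9·1 = 65/9 ≠ 1 ⇒ order 0.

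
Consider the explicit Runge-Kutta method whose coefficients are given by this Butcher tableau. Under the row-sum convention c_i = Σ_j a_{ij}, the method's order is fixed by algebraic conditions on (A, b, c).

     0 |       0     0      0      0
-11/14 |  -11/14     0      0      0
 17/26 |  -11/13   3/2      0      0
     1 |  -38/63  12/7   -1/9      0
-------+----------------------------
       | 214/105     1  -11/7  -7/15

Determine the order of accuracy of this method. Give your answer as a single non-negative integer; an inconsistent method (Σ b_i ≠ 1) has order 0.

1

b = (214/105, 1, -11/7, -7/15)
c = (0, -11/14, 17/26, 1)
Ac = (0, 0, -33/28, -16277/11466)
Σ b_i: 214/105·1 + 1·1 + (-11/7)·1 + (-7/15)·1 = 1 ✓
b·c: 1·(-11/14) + (-11/7)·17/26 + (-7/15)·1 = -3112/1365 ≠ 1/2 ⇒ order 1.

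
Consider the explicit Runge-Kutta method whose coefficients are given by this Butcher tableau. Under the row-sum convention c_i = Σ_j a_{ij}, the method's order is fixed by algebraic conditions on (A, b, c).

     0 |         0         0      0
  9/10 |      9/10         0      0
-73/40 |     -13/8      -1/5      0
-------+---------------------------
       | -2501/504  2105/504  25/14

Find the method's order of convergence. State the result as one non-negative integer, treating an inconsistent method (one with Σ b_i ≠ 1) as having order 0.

2

b = (-2501/504, 2105/504, 25/14)
c = (0, 9/10, -73/40)
Ac = (0, 0, -9/50)
Σ b_i: (-2501/504)·1 + 2105/504·1 + 25/14·1 = 1 ✓
b·c: 2105/504·9/10 + 25/14·(-73/40) = 1/2 ✓
b·c²: 2105/504·81/100 + 25/14·5329/1600 = 41801/4480 ≠ 1/3 ⇒ order 2.
b·Ac: 25/14·(-9/50) = -9/28 ≠ 1/6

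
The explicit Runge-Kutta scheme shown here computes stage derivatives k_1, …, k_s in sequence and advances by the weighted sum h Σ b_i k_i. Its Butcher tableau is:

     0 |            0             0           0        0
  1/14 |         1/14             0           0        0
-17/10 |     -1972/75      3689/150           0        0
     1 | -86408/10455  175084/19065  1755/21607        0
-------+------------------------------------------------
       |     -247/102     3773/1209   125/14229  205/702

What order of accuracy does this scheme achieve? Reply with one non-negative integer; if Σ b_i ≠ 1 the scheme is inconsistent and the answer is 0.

b = (-247/102, 3773/1209, 125/14229, 205/702)
c = (0, 1/14, -17/10, 1)
Ac = (0, 0, 527/300, 637/1230)
Σ b_i: (-247/102)·1 + 3773/1209·1 + 125/14229·1 + 205/702·1 = 1 ✓
b·c: 3773/1209·1/14 + 125/14229·(-17/10) + 205/702·1 = 1/2 ✓
b·c²: 3773/1209·1/196 + 125/14229·289/100 + 205/702·1 = 1/3 ✓
b·Ac: 125/14229·527/300 + 205/702·637/1230 = 1/6 ✓
b·c³: 3773/1209·1/2744 + 125/14229·(-4913/1000) + 205/702·1 = 1/4 ✓
b·(c∘Ac): 125/14229·(-8959/3000) + 205/702·637/1230 = 1/8 ✓
b·Ac²: 125/14229·527/4200 + 205/702·4849/17220 = 1/12 ✓
b·A²c: 205/702·117/820 = 1/24 ✓; 4 stages ⇒ order 4.

4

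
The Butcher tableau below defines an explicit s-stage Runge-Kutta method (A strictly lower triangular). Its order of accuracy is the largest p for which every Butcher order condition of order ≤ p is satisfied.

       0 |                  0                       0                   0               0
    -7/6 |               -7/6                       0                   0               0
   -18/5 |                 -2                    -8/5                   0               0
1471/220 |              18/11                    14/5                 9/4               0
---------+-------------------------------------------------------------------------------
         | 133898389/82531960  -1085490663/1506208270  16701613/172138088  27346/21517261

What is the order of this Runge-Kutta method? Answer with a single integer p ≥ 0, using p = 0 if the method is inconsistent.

3

b = (133898389/82531960, -1085490663/1506208270, 16701613/172138088, 27346/21517261)
c = (0, -7/6, -18/5, 1471/220)
Ac = (0, 0, 28/15, -341/30)
Σ b_i: 133898389/82531960·1 + (-1085490663/1506208270)·1 + 16701613/172138088·1 + 27346/21517261·1 = 1 ✓
b·c: (-1085490663/1506208270)·(-7/6) + 16701613/172138088·(-18/5) + 27346/21517261·1471/220 = 1/2 ✓
b·c²: (-1085490663/1506208270)·49/36 + 16701613/172138088·324/25 + 27346/21517261·2163841/48400 = 1/3 ✓
b·Ac: 16701613/172138088·28/15 + 27346/21517261·(-341/30) = 1/6 ✓
b·c³: (-1085490663/1506208270)·(-343/216) + 16701613/172138088·(-5832/125) + 27346/21517261·3183010111/10648000 = -350458381363/116723772000 ≠ 1/4 ⇒ order 3.
b·(c∘Ac): 16701613/172138088·(-168/25) + 27346/21517261·(-45601/600) = -66196013/88427100 ≠ 1/8
b·Ac²: 16701613/172138088·(-98/45) + 27346/21517261·14837/450 = -44937397/265281300 ≠ 1/12
b·A²c: 27346/21517261·21/5 = 574266/107586305 ≠ 1/24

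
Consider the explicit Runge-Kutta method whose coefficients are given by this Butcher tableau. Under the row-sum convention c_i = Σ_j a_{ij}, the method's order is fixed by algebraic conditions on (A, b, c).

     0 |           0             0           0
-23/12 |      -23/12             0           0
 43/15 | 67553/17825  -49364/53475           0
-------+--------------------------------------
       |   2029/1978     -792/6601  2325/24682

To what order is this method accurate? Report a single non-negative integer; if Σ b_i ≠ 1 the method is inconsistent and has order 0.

3

b = (2029/1978, -792/6601, 2325/24682)
c = (0, -23/12, 43/15)
Ac = (0, 0, 12341/6975)
Σ b_i: 2029/1978·1 + (-792/6601)·1 + 2325/24682·1 = 1 ✓
b·c: (-792/6601)·(-23/12) + 2325/24682·43/15 = 1/2 ✓
b·c²: (-792/6601)·529/144 + 2325/24682·1849/225 = 1/3 ✓
b·Ac: 2325/24682·12341/6975 = 1/6 ✓; 3 stages ⇒ order 3.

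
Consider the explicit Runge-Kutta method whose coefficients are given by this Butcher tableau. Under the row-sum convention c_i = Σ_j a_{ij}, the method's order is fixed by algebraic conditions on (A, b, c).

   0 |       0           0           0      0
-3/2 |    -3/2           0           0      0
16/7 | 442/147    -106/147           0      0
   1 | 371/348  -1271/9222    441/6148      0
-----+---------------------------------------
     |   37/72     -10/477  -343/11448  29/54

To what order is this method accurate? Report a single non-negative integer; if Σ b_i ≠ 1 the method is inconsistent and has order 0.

b = (37/72, -10/477, -343/11448, 29/54)
c = (0, -3/2, 16/7, 1)
Ac = (0, 0, 53/49, 43/116)
Σ b_i: 37/72·1 + (-10/477)·1 + (-343/11448)·1 + 29/54·1 = 1 ✓
b·c: (-10/477)·(-3/2) + (-343/11448)·16/7 + 29/54·1 = 1/2 ✓
b·c²: (-10/477)·9/4 + (-343/11448)·256/49 + 29/54·1 = 1/3 ✓
b·Ac: (-343/11448)·53/49 + 29/54·43/116 = 1/6 ✓
b·c³: (-10/477)·(-27/8) + (-343/11448)·4096/343 + 29/54·1 = 1/4 ✓
b·(c∘Ac): (-343/11448)·848/343 + 29/54·43/116 = 1/8 ✓
b·Ac²: (-343/11448)·(-159/98) + 29/54·15/232 = 1/12 ✓
b·A²c: 29/54·9/116 = 1/24 ✓; 4 stages ⇒ order 4.

4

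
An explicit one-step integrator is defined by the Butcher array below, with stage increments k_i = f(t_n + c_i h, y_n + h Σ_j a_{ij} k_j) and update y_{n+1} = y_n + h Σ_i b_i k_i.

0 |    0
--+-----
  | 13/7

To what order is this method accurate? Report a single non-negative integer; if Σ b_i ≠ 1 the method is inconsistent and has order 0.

0

b = (13/7)
c = (0)
Σ b_i: 13/7·1 = 13/7 ≠ 1 ⇒ order 0.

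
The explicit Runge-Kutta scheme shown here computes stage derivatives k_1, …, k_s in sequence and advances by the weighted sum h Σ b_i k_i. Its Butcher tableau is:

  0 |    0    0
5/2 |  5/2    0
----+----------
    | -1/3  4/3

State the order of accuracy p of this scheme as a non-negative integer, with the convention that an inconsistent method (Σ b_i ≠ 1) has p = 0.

b = (-1/3, 4/3)
c = (0, 5/2)
Σ b_i: (-1/3)·1 + 4/3·1 = 1 ✓
b·c: 4/3·5/2 = 10/3 ≠ 1/2 ⇒ order 1.

1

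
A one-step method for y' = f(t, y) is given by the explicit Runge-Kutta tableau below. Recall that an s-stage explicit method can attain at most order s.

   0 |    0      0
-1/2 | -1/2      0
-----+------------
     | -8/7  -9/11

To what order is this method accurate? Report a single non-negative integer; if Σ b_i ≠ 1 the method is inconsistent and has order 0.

0

b = (-8/7, -9/11)
c = (0, -1/2)
Σ b_i: (-8/7)·1 + (-9/11)·1 = -151/77 ≠ 1 ⇒ order 0.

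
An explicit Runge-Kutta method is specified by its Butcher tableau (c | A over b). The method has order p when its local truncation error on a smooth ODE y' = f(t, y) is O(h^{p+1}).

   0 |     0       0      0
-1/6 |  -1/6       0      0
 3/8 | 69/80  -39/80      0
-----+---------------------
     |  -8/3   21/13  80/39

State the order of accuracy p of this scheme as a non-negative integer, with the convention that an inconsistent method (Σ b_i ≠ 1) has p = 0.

3

b = (-8/3, 21/13, 80/39)
c = (0, -1/6, 3/8)
Ac = (0, 0, 13/160)
Σ b_i: (-8/3)·1 + 21/13·1 + 80/39·1 = 1 ✓
b·c: 21/13·(-1/6) + 80/39·3/8 = 1/2 ✓
b·c²: 21/13·1/36 + 80/39·9/64 = 1/3 ✓
b·Ac: 80/39·13/160 = 1/6 ✓; 3 stages ⇒ order 3.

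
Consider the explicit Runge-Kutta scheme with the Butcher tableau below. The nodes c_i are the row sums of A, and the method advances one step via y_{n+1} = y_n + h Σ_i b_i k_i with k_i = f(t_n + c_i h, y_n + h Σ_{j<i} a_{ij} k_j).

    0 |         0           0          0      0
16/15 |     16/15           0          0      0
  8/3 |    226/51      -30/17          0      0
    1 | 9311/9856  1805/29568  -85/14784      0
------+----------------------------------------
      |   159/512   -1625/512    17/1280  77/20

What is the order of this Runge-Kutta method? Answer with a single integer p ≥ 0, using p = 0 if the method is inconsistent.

b = (159/512, -1625/512, 17/1280, 77/20)
c = (0, 16/15, 8/3, 1)
Ac = (0, 0, -32/17, 23/462)
Σ b_i: 159/512·1 + (-1625/512)·1 + 17/1280·1 + 77/20·1 = 1 ✓
b·c: (-1625/512)·16/15 + 17/1280·8/3 + 77/20·1 = 1/2 ✓
b·c²: (-1625/512)·256/225 + 17/1280·64/9 + 77/20·1 = 1/3 ✓
b·Ac: 17/1280·(-32/17) + 77/20·23/462 = 1/6 ✓
b·c³: (-1625/512)·4096/3375 + 17/1280·512/27 + 77/20·1 = 1/4 ✓
b·(c∘Ac): 17/1280·(-256/51) + 77/20·23/462 = 1/8 ✓
b·Ac²: 17/1280·(-512/255) + 77/20·1/35 = 1/12 ✓
b·A²c: 77/20·5/462 = 1/24 ✓; 4 stages ⇒ order 4.

4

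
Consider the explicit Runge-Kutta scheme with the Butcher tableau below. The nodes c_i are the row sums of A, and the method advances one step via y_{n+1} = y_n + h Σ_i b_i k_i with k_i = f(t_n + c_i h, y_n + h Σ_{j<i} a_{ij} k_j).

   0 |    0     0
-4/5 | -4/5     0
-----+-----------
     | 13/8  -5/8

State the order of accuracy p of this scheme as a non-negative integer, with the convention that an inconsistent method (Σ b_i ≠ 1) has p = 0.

2

b = (13/8, -5/8)
c = (0, -4/5)
Σ b_i: 13/8·1 + (-5/8)·1 = 1 ✓
b·c: (-5/8)·(-4/5) = 1/2 ✓; 2 stages ⇒ order 2.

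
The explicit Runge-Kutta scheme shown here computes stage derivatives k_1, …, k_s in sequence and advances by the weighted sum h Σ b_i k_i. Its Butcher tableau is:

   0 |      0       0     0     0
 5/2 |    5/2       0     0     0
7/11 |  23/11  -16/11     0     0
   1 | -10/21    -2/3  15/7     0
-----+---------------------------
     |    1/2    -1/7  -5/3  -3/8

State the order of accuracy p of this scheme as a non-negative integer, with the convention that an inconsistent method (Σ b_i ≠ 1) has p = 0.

b = (1/2, -1/7, -5/3, -3/8)
c = (0, 5/2, 7/11, 1)
Ac = (0, 0, -40/11, -10/33)
Σ b_i: 1/2·1 + (-1/7)·1 + (-5/3)·1 + (-3/8)·1 = -283/168 ≠ 1 ⇒ order 0.

0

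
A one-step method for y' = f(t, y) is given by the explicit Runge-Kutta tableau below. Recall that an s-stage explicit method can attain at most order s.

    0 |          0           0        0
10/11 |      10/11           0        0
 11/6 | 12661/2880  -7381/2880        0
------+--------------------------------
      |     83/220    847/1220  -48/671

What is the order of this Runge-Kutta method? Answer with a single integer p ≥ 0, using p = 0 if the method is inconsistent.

3

b = (83/220, 847/1220, -48/671)
c = (0, 10/11, 11/6)
Ac = (0, 0, -671/288)
Σ b_i: 83/220·1 + 847/1220·1 + (-48/671)·1 = 1 ✓
b·c: 847/1220·10/11 + (-48/671)·11/6 = 1/2 ✓
b·c²: 847/1220·100/121 + (-48/671)·121/36 = 1/3 ✓
b·Ac: (-48/671)·(-671/288) = 1/6 ✓; 3 stages ⇒ order 3.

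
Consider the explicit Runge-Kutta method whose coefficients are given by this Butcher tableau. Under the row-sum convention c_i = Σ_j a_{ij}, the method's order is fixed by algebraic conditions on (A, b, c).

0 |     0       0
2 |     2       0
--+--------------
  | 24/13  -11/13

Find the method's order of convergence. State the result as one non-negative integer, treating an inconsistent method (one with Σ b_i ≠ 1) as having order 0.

1

b = (24/13, -11/13)
c = (0, 2)
Σ b_i: 24/13·1 + (-11/13)·1 = 1 ✓
b·c: (-11/13)·2 = -22/13 ≠ 1/2 ⇒ order 1.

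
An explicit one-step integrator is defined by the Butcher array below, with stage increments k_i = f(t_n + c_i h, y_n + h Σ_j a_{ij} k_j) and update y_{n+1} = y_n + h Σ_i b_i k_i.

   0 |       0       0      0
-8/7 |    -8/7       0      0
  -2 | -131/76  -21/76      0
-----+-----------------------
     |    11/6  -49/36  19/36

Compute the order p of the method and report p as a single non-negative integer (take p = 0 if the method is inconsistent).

b = (11/6, -49/36, 19/36)
c = (0, -8/7, -2)
Ac = (0, 0, 6/19)
Σ b_i: 11/6·1 + (-49/36)·1 + 19/36·1 = 1 ✓
b·c: (-49/36)·(-8/7) + 19/36·(-2) = 1/2 ✓
b·c²: (-49/36)·64/49 + 19/36·4 = 1/3 ✓
b·Ac: 19/36·6/19 = 1/6 ✓; 3 stages ⇒ order 3.

3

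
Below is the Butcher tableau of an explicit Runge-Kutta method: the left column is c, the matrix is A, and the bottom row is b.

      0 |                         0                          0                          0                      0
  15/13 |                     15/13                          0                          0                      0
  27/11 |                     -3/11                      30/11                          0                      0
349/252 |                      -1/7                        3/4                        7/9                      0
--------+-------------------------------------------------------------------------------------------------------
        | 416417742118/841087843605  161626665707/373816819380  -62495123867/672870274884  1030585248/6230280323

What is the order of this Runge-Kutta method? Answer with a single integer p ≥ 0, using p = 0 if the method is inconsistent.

3

b = (416417742118/841087843605, 161626665707/373816819380, -62495123867/672870274884, 1030585248/6230280323)
c = (0, 15/13, 27/11, 349/252)
Ac = (0, 0, 450/143, 1587/572)
Σ b_i: 416417742118/841087843605·1 + 161626665707/373816819380·1 + (-62495123867/672870274884)·1 + 1030585248/6230280323·1 = 1 ✓
b·c: 161626665707/373816819380·15/13 + (-62495123867/672870274884)·27/11 + 1030585248/6230280323·349/252 = 1/2 ✓
b·c²: 161626665707/373816819380·225/169 + (-62495123867/672870274884)·729/121 + 1030585248/6230280323·121801/63504 = 1/3 ✓
b·Ac: (-62495123867/672870274884)·450/143 + 1030585248/6230280323·1587/572 = 1/6 ✓
b·c³: 161626665707/373816819380·3375/2197 + (-62495123867/672870274884)·19683/1331 + 1030585248/6230280323·42508549/16003008 = -45448779341951/168385786289721 ≠ 1/4 ⇒ order 3.
b·(c∘Ac): (-62495123867/672870274884)·12150/1573 + 1030585248/6230280323·184621/48048 = -13251240279/161987288398 ≠ 1/8
b·Ac²: (-62495123867/672870274884)·6750/1859 + 1030585248/6230280323·464967/81796 = 1074568322981/1781860172378 ≠ 1/12
b·A²c: 1030585248/6230280323·350/143 = 32791348800/80993644199 ≠ 1/24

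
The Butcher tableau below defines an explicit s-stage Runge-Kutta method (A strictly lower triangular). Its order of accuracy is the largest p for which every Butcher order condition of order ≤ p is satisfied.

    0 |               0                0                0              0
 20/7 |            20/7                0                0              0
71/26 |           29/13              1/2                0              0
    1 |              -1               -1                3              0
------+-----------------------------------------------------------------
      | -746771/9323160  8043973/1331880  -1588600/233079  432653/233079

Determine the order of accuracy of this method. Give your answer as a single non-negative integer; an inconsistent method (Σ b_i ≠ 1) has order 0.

b = (-746771/9323160, 8043973/1331880, -1588600/233079, 432653/233079)
c = (0, 20/7, 71/26, 1)
Ac = (0, 0, 10/7, 971/182)
Σ b_i: (-746771/9323160)·1 + 8043973/1331880·1 + (-1588600/233079)·1 + 432653/233079·1 = 1 ✓
b·c: 8043973/1331880·20/7 + (-1588600/233079)·71/26 + 432653/233079·1 = 1/2 ✓
b·c²: 8043973/1331880·400/49 + (-1588600/233079)·5041/676 + 432653/233079·1 = 1/3 ✓
b·Ac: (-1588600/233079)·10/7 + 432653/233079·971/182 = 1/6 ✓
b·c³: 8043973/1331880·8000/343 + (-1588600/233079)·357911/17576 + 432653/233079·1 = 27771616/7070063 ≠ 1/4 ⇒ order 3.
b·(c∘Ac): (-1588600/233079)·355/91 + 432653/233079·971/182 = -54446149/3263106 ≠ 1/8
b·Ac²: (-1588600/233079)·200/49 + 432653/233079·470627/33124 = -122643259/84840756 ≠ 1/12
b·A²c: 432653/233079·30/7 = 4326530/543851 ≠ 1/24

3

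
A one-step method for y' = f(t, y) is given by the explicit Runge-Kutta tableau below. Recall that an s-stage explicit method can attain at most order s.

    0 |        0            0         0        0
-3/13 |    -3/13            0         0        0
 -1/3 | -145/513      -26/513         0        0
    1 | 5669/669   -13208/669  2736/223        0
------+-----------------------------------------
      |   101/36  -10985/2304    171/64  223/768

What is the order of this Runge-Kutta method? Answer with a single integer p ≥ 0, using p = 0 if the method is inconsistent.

4

b = (101/36, -10985/2304, 171/64, 223/768)
c = (0, -3/13, -1/3, 1)
Ac = (0, 0, 2/171, 104/223)
Σ b_i: 101/36·1 + (-10985/2304)·1 + 171/64·1 + 223/768·1 = 1 ✓
b·c: (-10985/2304)·(-3/13) + 171/64·(-1/3) + 223/768·1 = 1/2 ✓
b·c²: (-10985/2304)·9/169 + 171/64·1/9 + 223/768·1 = 1/3 ✓
b·Ac: 171/64·2/171 + 223/768·104/223 = 1/6 ✓
b·c³: (-10985/2304)·(-27/2197) + 171/64·(-1/27) + 223/768·1 = 1/4 ✓
b·(c∘Ac): 171/64·(-2/513) + 223/768·104/223 = 1/8 ✓
b·Ac²: 171/64·(-2/741) + 223/768·904/2899 = 1/12 ✓
b·A²c: 223/768·32/223 = 1/24 ✓; 4 stages ⇒ order 4.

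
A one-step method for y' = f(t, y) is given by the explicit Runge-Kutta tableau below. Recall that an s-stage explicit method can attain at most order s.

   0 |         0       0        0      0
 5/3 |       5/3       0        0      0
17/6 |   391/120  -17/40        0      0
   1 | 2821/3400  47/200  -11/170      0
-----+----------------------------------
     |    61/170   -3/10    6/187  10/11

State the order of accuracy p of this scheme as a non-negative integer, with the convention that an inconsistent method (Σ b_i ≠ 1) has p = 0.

b = (61/170, -3/10, 6/187, 10/11)
c = (0, 5/3, 17/6, 1)
Ac = (0, 0, -17/24, 5/24)
Σ b_i: 61/170·1 + (-3/10)·1 + 6/187·1 + 10/11·1 = 1 ✓
b·c: (-3/10)·5/3 + 6/187·17/6 + 10/11·1 = 1/2 ✓
b·c²: (-3/10)·25/9 + 6/187·289/36 + 10/11·1 = 1/3 ✓
b·Ac: 6/187·(-17/24) + 10/11·5/24 = 1/6 ✓
b·c³: (-3/10)·125/27 + 6/187·4913/216 + 10/11·1 = 1/4 ✓
b·(c∘Ac): 6/187·(-289/144) + 10/11·5/24 = 1/8 ✓
b·Ac²: 6/187·(-85/72) + 10/11·2/15 = 1/12 ✓
b·A²c: 10/11·11/240 = 1/24 ✓; 4 stages ⇒ order 4.

4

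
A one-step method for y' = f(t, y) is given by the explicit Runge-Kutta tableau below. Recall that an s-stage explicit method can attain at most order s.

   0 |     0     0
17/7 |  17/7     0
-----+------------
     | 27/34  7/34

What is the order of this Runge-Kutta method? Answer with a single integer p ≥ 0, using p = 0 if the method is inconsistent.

b = (27/34, 7/34)
c = (0, 17/7)
Σ b_i: 27/34·1 + 7/34·1 = 1 ✓
b·c: 7/34·17/7 = 1/2 ✓; 2 stages ⇒ order 2.

2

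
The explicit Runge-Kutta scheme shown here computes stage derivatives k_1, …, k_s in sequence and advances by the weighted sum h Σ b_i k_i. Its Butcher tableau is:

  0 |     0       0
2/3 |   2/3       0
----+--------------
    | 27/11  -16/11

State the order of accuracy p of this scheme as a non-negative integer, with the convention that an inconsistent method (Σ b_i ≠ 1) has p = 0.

1

b = (27/11, -16/11)
c = (0, 2/3)
Σ b_i: 27/11·1 + (-16/11)·1 = 1 ✓
b·c: (-16/11)·2/3 = -32/33 ≠ 1/2 ⇒ order 1.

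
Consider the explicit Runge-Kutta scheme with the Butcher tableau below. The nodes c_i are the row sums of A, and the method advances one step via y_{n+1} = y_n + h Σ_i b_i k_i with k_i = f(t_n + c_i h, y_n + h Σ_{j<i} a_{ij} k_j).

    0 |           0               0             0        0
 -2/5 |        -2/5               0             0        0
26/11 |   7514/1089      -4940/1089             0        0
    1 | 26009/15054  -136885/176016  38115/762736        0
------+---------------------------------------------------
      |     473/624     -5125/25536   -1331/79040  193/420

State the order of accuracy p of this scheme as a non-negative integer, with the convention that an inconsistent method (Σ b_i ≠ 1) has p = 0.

4

b = (473/624, -5125/25536, -1331/79040, 193/420)
c = (0, -2/5, 26/11, 1)
Ac = (0, 0, 1976/1089, 497/1158)
Σ b_i: 473/624·1 + (-5125/25536)·1 + (-1331/79040)·1 + 193/420·1 = 1 ✓
b·c: (-5125/25536)·(-2/5) + (-1331/79040)·26/11 + 193/420·1 = 1/2 ✓
b·c²: (-5125/25536)·4/25 + (-1331/79040)·676/121 + 193/420·1 = 1/3 ✓
b·Ac: (-1331/79040)·1976/1089 + 193/420·497/1158 = 1/6 ✓
b·c³: (-5125/25536)·(-8/125) + (-1331/79040)·17576/1331 + 193/420·1 = 1/4 ✓
b·(c∘Ac): (-1331/79040)·51376/11979 + 193/420·497/1158 = 1/8 ✓
b·Ac²: (-1331/79040)·(-3952/5445) + 193/420·448/2895 = 1/12 ✓
b·A²c: 193/420·35/386 = 1/24 ✓; 4 stages ⇒ order 4.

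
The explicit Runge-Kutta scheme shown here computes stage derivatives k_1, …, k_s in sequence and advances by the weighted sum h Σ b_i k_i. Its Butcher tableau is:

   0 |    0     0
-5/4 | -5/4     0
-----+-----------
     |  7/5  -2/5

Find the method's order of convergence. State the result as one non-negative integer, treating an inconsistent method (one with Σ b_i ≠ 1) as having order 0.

b = (7/5, -2/5)
c = (0, -5/4)
Σ b_i: 7/5·1 + (-2/5)·1 = 1 ✓
b·c: (-2/5)·(-5/4) = 1/2 ✓; 2 stages ⇒ order 2.

2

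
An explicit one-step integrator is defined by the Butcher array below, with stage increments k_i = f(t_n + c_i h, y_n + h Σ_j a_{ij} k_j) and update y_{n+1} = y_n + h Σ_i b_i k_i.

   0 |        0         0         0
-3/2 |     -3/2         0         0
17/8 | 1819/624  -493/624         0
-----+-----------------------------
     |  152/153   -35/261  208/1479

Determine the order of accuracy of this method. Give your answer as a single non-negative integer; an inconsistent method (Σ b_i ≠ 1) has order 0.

3

b = (152/153, -35/261, 208/1479)
c = (0, -3/2, 17/8)
Ac = (0, 0, 493/416)
Σ b_i: 152/153·1 + (-35/261)·1 + 208/1479·1 = 1 ✓
b·c: (-35/261)·(-3/2) + 208/1479·17/8 = 1/2 ✓
b·c²: (-35/261)·9/4 + 208/1479·289/64 = 1/3 ✓
b·Ac: 208/1479·493/416 = 1/6 ✓; 3 stages ⇒ order 3.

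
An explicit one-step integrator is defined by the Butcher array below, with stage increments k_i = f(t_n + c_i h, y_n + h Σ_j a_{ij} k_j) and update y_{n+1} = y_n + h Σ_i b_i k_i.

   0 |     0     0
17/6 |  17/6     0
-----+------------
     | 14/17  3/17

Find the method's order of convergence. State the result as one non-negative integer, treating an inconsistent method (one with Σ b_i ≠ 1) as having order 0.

2

b = (14/17, 3/17)
c = (0, 17/6)
Σ b_i: 14/17·1 + 3/17·1 = 1 ✓
b·c: 3/17·17/6 = 1/2 ✓; 2 stages ⇒ order 2.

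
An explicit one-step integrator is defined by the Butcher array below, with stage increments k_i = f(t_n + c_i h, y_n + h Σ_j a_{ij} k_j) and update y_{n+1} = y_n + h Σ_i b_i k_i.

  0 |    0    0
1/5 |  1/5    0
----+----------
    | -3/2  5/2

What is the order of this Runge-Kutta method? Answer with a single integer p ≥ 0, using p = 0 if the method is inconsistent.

2

b = (-3/2, 5/2)
c = (0, 1/5)
Σ b_i: (-3/2)·1 + 5/2·1 = 1 ✓
b·c: 5/2·1/5 = 1/2 ✓; 2 stages ⇒ order 2.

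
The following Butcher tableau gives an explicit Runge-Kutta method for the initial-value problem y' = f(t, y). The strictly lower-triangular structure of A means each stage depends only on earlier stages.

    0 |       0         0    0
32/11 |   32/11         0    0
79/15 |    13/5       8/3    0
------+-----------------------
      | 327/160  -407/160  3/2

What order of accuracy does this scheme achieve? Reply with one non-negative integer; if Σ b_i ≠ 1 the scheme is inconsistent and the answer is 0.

2

b = (327/160, -407/160, 3/2)
c = (0, 32/11, 79/15)
Ac = (0, 0, 256/33)
Σ b_i: 327/160·1 + (-407/160)·1 + 3/2·1 = 1 ✓
b·c: (-407/160)·32/11 + 3/2·79/15 = 1/2 ✓
b·c²: (-407/160)·1024/121 + 3/2·6241/225 = 33131/1650 ≠ 1/3 ⇒ order 2.
b·Ac: 3/2·256/33 = 128/11 ≠ 1/6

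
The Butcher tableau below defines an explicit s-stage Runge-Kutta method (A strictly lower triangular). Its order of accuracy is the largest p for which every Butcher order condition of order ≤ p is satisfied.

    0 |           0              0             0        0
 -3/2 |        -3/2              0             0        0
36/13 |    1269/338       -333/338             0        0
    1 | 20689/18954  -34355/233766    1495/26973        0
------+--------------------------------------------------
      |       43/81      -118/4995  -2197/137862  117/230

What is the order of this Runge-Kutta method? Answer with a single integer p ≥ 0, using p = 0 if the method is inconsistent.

4

b = (43/81, -118/4995, -2197/137862, 117/230)
c = (0, -3/2, 36/13, 1)
Ac = (0, 0, 999/676, 175/468)
Σ b_i: 43/81·1 + (-118/4995)·1 + (-2197/137862)·1 + 117/230·1 = 1 ✓
b·c: (-118/4995)·(-3/2) + (-2197/137862)·36/13 + 117/230·1 = 1/2 ✓
b·c²: (-118/4995)·9/4 + (-2197/137862)·1296/169 + 117/230·1 = 1/3 ✓
b·Ac: (-2197/137862)·999/676 + 117/230·175/468 = 1/6 ✓
b·c³: (-118/4995)·(-27/8) + (-2197/137862)·46656/2197 + 117/230·1 = 1/4 ✓
b·(c∘Ac): (-2197/137862)·8991/2197 + 117/230·175/468 = 1/8 ✓
b·Ac²: (-2197/137862)·(-2997/1352) + 117/230·265/2808 = 1/12 ✓
b·A²c: 117/230·115/1404 = 1/24 ✓; 4 stages ⇒ order 4.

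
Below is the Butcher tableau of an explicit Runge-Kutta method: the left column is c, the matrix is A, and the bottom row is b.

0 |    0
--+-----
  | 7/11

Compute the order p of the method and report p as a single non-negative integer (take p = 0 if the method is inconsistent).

b = (7/11)
c = (0)
Σ b_i: 7/11·1 = 7/11 ≠ 1 ⇒ order 0.

0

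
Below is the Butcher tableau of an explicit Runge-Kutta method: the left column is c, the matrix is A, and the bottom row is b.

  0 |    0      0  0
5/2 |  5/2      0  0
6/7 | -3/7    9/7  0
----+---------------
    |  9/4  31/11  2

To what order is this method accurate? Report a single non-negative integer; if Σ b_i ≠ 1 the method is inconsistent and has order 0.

0

b = (9/4, 31/11, 2)
c = (0, 5/2, 6/7)
Ac = (0, 0, 45/14)
Σ b_i: 9/4·1 + 31/11·1 + 2·1 = 311/44 ≠ 1 ⇒ order 0.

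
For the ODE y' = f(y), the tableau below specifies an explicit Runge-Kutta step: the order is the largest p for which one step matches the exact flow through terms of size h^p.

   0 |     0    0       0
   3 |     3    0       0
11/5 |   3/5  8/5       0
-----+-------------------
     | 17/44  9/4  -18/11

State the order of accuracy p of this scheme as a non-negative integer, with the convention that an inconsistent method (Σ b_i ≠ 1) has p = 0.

1

b = (17/44, 9/4, -18/11)
c = (0, 3, 11/5)
Ac = (0, 0, 24/5)
Σ b_i: 17/44·1 + 9/4·1 + (-18/11)·1 = 1 ✓
b·c: 9/4·3 + (-18/11)·11/5 = 63/20 ≠ 1/2 ⇒ order 1.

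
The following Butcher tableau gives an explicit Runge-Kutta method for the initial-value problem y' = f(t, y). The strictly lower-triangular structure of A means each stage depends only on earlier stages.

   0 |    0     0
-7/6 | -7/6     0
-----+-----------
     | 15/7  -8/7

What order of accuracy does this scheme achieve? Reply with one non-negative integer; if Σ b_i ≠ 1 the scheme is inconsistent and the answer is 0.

1

b = (15/7, -8/7)
c = (0, -7/6)
Σ b_i: 15/7·1 + (-8/7)·1 = 1 ✓
b·c: (-8/7)·(-7/6) = 4/3 ≠ 1/2 ⇒ order 1.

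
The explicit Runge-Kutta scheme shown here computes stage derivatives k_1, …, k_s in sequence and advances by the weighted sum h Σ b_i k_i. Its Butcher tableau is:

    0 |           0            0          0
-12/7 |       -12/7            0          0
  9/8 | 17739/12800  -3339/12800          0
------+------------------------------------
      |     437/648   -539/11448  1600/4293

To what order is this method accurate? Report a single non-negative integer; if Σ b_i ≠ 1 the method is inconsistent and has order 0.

3

b = (437/648, -539/11448, 1600/4293)
c = (0, -12/7, 9/8)
Ac = (0, 0, 1431/3200)
Σ b_i: 437/648·1 + (-539/11448)·1 + 1600/4293·1 = 1 ✓
b·c: (-539/11448)·(-12/7) + 1600/4293·9/8 = 1/2 ✓
b·c²: (-539/11448)·144/49 + 1600/4293·81/64 = 1/3 ✓
b·Ac: 1600/4293·1431/3200 = 1/6 ✓; 3 stages ⇒ order 3.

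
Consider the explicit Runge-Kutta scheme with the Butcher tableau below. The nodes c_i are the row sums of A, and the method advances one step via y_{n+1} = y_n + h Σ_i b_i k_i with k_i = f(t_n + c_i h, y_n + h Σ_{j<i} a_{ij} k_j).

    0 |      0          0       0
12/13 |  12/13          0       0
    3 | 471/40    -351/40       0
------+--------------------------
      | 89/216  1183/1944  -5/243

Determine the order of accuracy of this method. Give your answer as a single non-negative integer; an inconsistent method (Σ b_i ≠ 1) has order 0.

3

b = (89/216, 1183/1944, -5/243)
c = (0, 12/13, 3)
Ac = (0, 0, -81/10)
Σ b_i: 89/216·1 + 1183/1944·1 + (-5/243)·1 = 1 ✓
b·c: 1183/1944·12/13 + (-5/243)·3 = 1/2 ✓
b·c²: 1183/1944·144/169 + (-5/243)·9 = 1/3 ✓
b·Ac: (-5/243)·(-81/10) = 1/6 ✓; 3 stages ⇒ order 3.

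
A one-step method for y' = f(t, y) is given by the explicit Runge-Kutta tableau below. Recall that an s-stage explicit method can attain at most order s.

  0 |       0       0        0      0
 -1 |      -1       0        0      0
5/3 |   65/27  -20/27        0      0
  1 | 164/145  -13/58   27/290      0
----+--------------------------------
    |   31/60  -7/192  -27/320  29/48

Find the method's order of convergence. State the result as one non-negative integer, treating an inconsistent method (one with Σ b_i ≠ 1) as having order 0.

b = (31/60, -7/192, -27/320, 29/48)
c = (0, -1, 5/3, 1)
Ac = (0, 0, 20/27, 11/29)
Σ b_i: 31/60·1 + (-7/192)·1 + (-27/320)·1 + 29/48·1 = 1 ✓
b·c: (-7/192)·(-1) + (-27/320)·5/3 + 29/48·1 = 1/2 ✓
b·c²: (-7/192)·1 + (-27/320)·25/9 + 29/48·1 = 1/3 ✓
b·Ac: (-27/320)·20/27 + 29/48·11/29 = 1/6 ✓
b·c³: (-7/192)·(-1) + (-27/320)·125/27 + 29/48·1 = 1/4 ✓
b·(c∘Ac): (-27/320)·100/81 + 29/48·11/29 = 1/8 ✓
b·Ac²: (-27/320)·(-20/27) + 29/48·1/29 = 1/12 ✓
b·A²c: 29/48·2/29 = 1/24 ✓; 4 stages ⇒ order 4.

4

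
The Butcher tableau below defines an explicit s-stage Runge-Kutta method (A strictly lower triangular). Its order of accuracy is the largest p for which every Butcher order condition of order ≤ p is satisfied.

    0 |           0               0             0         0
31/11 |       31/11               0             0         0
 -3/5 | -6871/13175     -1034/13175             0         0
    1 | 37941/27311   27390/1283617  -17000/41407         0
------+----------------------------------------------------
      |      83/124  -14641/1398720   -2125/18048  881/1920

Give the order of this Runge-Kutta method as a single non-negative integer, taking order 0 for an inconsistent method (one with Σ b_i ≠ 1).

4

b = (83/124, -14641/1398720, -2125/18048, 881/1920)
c = (0, 31/11, -3/5, 1)
Ac = (0, 0, -94/425, 270/881)
Σ b_i: 83/124·1 + (-14641/1398720)·1 + (-2125/18048)·1 + 881/1920·1 = 1 ✓
b·c: (-14641/1398720)·31/11 + (-2125/18048)·(-3/5) + 881/1920·1 = 1/2 ✓
b·c²: (-14641/1398720)·961/121 + (-2125/18048)·9/25 + 881/1920·1 = 1/3 ✓
b·Ac: (-2125/18048)·(-94/425) + 881/1920·270/881 = 1/6 ✓
b·c³: (-14641/1398720)·29791/1331 + (-2125/18048)·(-27/125) + 881/1920·1 = 1/4 ✓
b·(c∘Ac): (-2125/18048)·282/2125 + 881/1920·270/881 = 1/8 ✓
b·Ac²: (-2125/18048)·(-2914/4675) + 881/1920·210/9691 = 1/12 ✓
b·A²c: 881/1920·80/881 = 1/24 ✓; 4 stages ⇒ order 4.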